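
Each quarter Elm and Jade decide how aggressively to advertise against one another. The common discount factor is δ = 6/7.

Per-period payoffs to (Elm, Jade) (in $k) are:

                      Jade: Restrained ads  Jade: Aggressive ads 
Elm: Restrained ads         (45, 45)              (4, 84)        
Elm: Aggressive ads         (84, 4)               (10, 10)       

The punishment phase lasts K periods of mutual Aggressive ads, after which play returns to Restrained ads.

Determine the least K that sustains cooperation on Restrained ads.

2

Need Σ_{k=1}^{K} δ^k ≥ (84−45)/(45−10) = 1.1143 at δ = 6/7.
At K = 1 the sum is 0.8571 < 1.1143; at K = 2 it is 1.5918 ≥ 1.1143.
So the minimum punishment length is K = 2.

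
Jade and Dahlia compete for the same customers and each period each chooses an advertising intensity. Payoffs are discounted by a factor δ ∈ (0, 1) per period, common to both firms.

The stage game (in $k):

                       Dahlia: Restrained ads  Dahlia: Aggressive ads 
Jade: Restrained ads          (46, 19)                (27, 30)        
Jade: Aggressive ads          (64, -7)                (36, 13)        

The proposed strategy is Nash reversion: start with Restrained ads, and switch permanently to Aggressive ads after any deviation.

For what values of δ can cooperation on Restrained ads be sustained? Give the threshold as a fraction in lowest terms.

For Jade: deviation gain 64−46 = 18, per-period punishment loss 46−36 = 10. IC gives δ ≥ 18/28 = 9/14.
For Dahlia: gain 11, loss 6 per period, so δ ≥ 11/17.
The tighter constraint is Dahlia's, so cooperation needs δ ≥ 11/17.

11/17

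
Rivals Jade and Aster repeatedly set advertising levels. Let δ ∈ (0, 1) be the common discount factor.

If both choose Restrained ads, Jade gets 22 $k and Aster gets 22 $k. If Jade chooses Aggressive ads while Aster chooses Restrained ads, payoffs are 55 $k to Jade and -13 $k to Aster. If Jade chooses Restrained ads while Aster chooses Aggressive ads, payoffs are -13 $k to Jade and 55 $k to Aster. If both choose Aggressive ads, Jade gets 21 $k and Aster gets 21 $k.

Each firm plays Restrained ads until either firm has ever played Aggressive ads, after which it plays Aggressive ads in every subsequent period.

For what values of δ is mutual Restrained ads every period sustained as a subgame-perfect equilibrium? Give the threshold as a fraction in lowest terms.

One-period gain from deviating is 55 − 22 = 33. The loss is 22 − 21 = 1 in every subsequent period, with present value 1·δ/(1−δ).
Deviation is unprofitable when 1·δ/(1−δ) ≥ 33, i.e. δ/(1−δ) ≥ 33.
Equivalently δ ≥ 33/(33+1) = 33/34.

33/34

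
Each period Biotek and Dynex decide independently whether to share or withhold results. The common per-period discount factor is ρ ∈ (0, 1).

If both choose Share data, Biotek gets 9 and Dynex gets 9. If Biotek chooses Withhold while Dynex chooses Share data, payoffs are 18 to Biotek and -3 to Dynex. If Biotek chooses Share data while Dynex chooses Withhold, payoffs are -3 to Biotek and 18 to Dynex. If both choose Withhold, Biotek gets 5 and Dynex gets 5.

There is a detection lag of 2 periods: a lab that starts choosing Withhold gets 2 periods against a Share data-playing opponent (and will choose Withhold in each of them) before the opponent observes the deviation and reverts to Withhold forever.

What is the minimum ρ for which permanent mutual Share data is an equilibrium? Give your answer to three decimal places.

Deviating for the 2 undetected periods gains 18−9 = 9 per period over cooperation, then loses 9−5 = 4 per period forever once punishment starts.
Gain: 9(1 + ρ + … + ρ^1); loss: 4·ρ^2/(1−ρ).
No profitable deviation ⇔ 9(1−ρ^2) ≤ 4·ρ^2, i.e. ρ^2 ≥ 9/(9+4) = 9/13.
Hence ρ ≥ (9/13)^(1/2) ≈ 0.832.

0.832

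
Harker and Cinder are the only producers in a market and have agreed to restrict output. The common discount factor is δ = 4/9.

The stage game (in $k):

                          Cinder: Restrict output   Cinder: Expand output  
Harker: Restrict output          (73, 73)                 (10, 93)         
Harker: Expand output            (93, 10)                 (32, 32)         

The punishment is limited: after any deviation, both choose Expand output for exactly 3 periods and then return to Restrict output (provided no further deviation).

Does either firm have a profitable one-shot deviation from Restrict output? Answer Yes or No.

Comparing payoff streams over the 4 periods until play realigns: cooperate → 73(1+δ+…+δ^3); deviate → 93 + 32(δ+…+δ^3).
Cooperation is sustained iff (73−32)(δ+…+δ^3) ≥ 93−73.
δ+…+δ^3 = 4/9·(1−(4/9)^3)/(1−4/9) = 0.7298, and (93−73)/(73−32) = 0.4878.
0.7298 ≥ 0.4878, so cooperation is sustainable.

No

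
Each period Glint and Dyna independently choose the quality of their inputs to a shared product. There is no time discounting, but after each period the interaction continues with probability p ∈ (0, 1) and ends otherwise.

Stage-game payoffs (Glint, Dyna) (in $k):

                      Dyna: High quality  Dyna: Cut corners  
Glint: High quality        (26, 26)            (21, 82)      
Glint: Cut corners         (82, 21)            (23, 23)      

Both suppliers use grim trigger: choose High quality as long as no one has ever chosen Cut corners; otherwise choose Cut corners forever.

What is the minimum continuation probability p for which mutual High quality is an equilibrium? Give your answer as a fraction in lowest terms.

With no time discounting, the continuation probability p plays the role of the discount factor.
Grim-trigger IC: 26/(1−p) ≥ 82 + 23p/(1−p) ⇒ p ≥ (82−26)/(82−23) = 56/59.

56/59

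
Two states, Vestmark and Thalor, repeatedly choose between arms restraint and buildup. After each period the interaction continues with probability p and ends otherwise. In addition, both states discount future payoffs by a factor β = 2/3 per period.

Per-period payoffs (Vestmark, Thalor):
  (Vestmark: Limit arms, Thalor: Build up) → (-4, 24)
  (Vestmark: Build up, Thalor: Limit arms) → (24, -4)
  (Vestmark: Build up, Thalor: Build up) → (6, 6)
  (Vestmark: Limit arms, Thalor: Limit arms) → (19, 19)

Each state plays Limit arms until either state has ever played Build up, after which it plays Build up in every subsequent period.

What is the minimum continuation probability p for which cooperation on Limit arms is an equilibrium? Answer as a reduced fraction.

5/12

Expected continuation weight on next period's payoff is β·p = 2/3·p, which plays the role of the discount factor.
Cooperation requires 2/3·p ≥ (24−19)/(24−6) = 5/18, hence p ≥ 5/12.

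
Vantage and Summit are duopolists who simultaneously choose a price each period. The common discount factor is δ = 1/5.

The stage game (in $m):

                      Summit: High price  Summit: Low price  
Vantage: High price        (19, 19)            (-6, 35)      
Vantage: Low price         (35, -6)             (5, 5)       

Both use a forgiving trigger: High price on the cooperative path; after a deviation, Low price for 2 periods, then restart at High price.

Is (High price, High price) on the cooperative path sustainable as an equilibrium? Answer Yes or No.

No

Comparing payoff streams over the 3 periods until play realigns: cooperate → 19(1+δ+…+δ^2); deviate → 35 + 5(δ+…+δ^2).
Cooperation is sustained iff (19−5)(δ+…+δ^2) ≥ 35−19.
δ+…+δ^2 = 1/5·(1−(1/5)^2)/(1−1/5) = 0.2400, and (35−19)/(19−5) = 1.1429.
0.2400 < 1.1429, so cooperation is not sustainable.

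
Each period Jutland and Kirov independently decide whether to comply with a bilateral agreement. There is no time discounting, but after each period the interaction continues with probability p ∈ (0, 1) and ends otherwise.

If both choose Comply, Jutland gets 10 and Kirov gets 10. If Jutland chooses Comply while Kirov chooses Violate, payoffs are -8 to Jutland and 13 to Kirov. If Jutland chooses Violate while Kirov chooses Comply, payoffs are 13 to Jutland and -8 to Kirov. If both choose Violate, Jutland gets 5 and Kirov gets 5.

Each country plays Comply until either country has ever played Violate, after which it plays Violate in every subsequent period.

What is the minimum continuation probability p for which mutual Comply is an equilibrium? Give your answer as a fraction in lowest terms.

3/8

Expected cooperation value is 10 + p·10 + p²·10 + … = 10/(1−p); deviation gives 13 + p·5/(1−p).
10 ≥ 13(1−p) + 5p ⇒ 8p ≥ 3 ⇒ p ≥ 3/8.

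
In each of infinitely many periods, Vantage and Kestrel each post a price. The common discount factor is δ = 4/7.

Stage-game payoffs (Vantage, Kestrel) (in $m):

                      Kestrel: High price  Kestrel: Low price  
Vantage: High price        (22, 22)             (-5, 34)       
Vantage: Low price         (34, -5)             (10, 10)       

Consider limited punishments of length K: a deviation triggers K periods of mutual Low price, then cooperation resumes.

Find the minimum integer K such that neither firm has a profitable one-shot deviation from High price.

Need Σ_{k=1}^{K} δ^k ≥ (34−22)/(22−10) = 1.0000 at δ = 4/7.
At K = 2 the sum is 0.8980 < 1.0000; at K = 3 it is 1.0845 ≥ 1.0000.
So the minimum punishment length is K = 3.

3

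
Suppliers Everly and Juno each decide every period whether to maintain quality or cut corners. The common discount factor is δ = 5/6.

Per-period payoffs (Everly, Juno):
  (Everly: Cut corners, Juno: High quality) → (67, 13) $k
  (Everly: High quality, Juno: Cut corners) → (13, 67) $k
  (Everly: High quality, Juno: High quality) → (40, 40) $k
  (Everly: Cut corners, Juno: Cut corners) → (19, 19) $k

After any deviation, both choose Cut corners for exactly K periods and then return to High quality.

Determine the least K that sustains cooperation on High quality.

No profitable deviation requires (40−19)(δ+…+δ^K) ≥ 67−40, i.e. δ+…+δ^K ≥ 9/7 ≈ 1.2857.
With δ = 5/6, the partial sums are K=1: 0.8333, K=2: 1.5278.
K = 2 is the first length at which the sum reaches 1.2857.

2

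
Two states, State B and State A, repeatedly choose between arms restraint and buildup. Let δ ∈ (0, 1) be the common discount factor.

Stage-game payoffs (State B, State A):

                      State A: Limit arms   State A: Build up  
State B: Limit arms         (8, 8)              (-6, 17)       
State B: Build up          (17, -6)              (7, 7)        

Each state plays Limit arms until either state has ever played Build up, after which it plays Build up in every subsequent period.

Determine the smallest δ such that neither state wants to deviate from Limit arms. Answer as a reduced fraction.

Under grim trigger the critical discount factor is (T−C)/(T−P) with T = 17, C = 8, P = 7.
δ* = (17−8)/(17−7) = 9/10.

9/10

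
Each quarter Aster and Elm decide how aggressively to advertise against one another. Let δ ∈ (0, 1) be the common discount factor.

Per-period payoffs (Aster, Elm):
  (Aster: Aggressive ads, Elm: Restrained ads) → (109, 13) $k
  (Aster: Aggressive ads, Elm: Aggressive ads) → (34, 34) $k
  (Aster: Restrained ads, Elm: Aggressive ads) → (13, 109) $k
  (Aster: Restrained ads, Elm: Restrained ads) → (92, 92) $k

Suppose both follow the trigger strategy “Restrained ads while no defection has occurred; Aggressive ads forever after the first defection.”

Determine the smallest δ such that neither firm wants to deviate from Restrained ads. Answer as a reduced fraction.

Under grim trigger the critical discount factor is (T−C)/(T−P) with T = 109, C = 92, P = 34.
δ* = (109−92)/(109−34) = 17/75.

17/75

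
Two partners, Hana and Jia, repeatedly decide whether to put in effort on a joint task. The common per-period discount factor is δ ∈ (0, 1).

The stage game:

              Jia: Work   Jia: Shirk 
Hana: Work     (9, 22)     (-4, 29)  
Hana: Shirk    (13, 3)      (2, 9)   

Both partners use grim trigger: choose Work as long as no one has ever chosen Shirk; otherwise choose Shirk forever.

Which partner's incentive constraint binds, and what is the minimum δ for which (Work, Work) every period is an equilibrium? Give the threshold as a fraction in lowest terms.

Hana; δ ≥ 4/11

Hana: cooperation gives 9 each period; deviation gives 13 once then 2 forever.
  9/(1−δ) ≥ 13 + 2δ/(1−δ) ⇒ δ ≥ 4/11.
Jia: cooperation gives 22 each period; deviation gives 29 once then 9 forever.
  δ ≥ 7/20.
Both must hold, so the binding constraint is Hana's: δ ≥ 4/11.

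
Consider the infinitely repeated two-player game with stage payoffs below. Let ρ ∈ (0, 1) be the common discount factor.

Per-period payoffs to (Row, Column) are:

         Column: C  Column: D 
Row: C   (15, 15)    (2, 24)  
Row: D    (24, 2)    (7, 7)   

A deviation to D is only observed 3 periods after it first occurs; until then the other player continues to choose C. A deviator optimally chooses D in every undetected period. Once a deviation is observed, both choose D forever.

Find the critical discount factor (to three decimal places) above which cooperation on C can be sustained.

A deviator earns 24 for 3 periods, then 7 forever; cooperating earns 15 forever. Multiplying the IC by (1−ρ):
15 ≥ 24(1−ρ^3) + 7ρ^3, so 17·ρ^3 ≥ 9 and ρ^3 ≥ 9/17.
ρ ≥ (9/17)^(1/3) ≈ 0.809.

0.809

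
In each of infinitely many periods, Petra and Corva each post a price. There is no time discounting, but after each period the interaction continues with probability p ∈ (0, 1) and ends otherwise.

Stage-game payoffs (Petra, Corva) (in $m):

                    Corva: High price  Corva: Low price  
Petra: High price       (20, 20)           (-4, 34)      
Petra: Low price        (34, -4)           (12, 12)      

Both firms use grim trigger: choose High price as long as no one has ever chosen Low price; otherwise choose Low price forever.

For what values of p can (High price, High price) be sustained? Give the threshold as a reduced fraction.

7/11

With no time discounting, the continuation probability p plays the role of the discount factor.
Grim-trigger IC: 20/(1−p) ≥ 34 + 12p/(1−p) ⇒ p ≥ (34−20)/(34−12) = 7/11.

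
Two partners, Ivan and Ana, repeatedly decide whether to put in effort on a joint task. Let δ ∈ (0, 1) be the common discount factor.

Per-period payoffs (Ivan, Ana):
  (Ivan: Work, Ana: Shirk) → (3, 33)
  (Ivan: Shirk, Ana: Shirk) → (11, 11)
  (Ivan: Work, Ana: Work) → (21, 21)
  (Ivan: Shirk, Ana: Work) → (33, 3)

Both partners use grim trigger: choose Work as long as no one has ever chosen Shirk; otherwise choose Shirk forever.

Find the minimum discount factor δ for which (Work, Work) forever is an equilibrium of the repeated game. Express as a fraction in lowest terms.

21/(1−δ) ≥ 33 + 11δ/(1−δ)
21 ≥ 33 − 22δ
δ ≥ 12/22 = 6/11.

6/11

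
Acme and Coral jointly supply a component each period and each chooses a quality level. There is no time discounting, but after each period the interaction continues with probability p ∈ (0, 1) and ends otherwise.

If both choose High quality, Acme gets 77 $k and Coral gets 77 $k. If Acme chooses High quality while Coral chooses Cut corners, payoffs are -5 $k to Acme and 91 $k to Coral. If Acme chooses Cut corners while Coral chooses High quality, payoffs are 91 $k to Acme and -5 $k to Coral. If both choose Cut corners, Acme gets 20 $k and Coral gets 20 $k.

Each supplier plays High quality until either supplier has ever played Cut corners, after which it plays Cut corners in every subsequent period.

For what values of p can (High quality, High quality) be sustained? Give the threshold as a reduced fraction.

With no time discounting, the continuation probability p plays the role of the discount factor.
Grim-trigger IC: 77/(1−p) ≥ 91 + 20p/(1−p) ⇒ p ≥ (91−77)/(91−20) = 14/71.

14/71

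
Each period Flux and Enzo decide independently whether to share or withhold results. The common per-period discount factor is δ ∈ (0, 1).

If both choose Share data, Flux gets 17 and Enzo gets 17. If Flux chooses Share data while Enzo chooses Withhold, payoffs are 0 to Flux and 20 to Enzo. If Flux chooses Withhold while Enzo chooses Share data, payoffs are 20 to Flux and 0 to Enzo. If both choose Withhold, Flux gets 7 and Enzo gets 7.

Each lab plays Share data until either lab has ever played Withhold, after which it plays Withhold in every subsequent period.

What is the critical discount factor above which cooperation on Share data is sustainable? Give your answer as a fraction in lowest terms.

Under grim trigger the critical discount factor is (T−C)/(T−P) with T = 20, C = 17, P = 7.
δ* = (20−17)/(20−7) = 3/13.

3/13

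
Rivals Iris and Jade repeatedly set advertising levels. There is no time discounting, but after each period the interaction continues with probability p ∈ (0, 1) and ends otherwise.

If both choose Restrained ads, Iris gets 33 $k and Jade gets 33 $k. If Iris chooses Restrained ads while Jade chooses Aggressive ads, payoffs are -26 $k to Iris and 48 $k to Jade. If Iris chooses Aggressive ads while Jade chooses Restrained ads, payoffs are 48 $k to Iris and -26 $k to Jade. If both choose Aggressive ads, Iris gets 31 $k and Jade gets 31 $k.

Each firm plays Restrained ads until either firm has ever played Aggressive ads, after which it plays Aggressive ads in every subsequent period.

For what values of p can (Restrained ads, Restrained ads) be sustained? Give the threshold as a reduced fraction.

Expected cooperation value is 33 + p·33 + p²·33 + … = 33/(1−p); deviation gives 48 + p·31/(1−p).
33 ≥ 48(1−p) + 31p ⇒ 17p ≥ 15 ⇒ p ≥ 15/17.

15/17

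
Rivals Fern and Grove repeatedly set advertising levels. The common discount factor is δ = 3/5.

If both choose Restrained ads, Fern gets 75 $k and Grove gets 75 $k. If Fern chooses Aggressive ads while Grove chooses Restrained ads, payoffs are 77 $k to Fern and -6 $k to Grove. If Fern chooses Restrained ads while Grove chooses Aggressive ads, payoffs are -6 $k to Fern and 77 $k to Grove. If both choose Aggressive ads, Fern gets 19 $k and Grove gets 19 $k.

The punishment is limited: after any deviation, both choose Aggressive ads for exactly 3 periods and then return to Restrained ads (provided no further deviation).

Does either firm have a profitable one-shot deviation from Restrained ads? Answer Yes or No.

IC: δ+…+δ^3 ≥ (77−75)/(75−19) = 1/28.
At δ = 3/5: partial sum = 1.1760 ≥ 0.0357. Cooperation sustainable.

No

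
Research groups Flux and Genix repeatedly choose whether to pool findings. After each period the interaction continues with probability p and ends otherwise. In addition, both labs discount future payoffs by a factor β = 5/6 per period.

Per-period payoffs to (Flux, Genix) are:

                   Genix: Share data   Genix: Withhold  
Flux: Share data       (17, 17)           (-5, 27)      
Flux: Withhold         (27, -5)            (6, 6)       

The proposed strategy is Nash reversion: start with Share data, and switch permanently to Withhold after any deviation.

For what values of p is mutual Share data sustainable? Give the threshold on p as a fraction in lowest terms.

4/7

With continuation probability p and discount β, the effective per-period discount factor is βp.
Grim-trigger IC: βp ≥ (27−17)/(27−6) = 10/21.
So p ≥ (10/21)/(5/6) = 4/7.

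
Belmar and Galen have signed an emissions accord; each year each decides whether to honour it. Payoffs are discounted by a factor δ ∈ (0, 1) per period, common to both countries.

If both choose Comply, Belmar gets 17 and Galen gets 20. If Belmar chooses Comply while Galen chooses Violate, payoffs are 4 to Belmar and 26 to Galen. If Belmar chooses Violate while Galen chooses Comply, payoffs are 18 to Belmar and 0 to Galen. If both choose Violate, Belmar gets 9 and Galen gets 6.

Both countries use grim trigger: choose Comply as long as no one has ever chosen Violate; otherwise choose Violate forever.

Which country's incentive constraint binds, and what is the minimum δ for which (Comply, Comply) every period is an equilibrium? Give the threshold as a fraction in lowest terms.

Galen; δ ≥ 3/10

Belmar: cooperation gives 17 each period; deviation gives 18 once then 9 forever.
  17/(1−δ) ≥ 18 + 9δ/(1−δ) ⇒ δ ≥ 1/9.
Galen: cooperation gives 20 each period; deviation gives 26 once then 6 forever.
  δ ≥ 6/20 = 3/10.
Both must hold, so the binding constraint is Galen's: δ ≥ 3/10.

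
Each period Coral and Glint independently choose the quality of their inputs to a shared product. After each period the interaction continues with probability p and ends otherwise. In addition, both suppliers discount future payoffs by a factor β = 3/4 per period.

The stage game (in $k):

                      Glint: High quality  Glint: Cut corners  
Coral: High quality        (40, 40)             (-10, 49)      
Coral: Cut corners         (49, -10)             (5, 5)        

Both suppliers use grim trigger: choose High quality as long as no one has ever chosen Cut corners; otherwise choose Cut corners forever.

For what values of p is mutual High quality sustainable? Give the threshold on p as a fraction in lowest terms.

3/11

With continuation probability p and discount β, the effective per-period discount factor is βp.
Grim-trigger IC: βp ≥ (49−40)/(49−5) = 9/44.
So p ≥ (9/44)/(3/4) = 3/11.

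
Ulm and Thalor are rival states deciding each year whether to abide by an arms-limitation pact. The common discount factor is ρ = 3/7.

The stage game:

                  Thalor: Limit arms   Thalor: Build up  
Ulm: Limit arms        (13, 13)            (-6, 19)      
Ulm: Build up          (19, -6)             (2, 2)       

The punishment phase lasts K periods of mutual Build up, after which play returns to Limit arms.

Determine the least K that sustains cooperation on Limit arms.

2

No profitable deviation requires (13−2)(ρ+…+ρ^K) ≥ 19−13, i.e. ρ+…+ρ^K ≥ 6/11 ≈ 0.5455.
With ρ = 3/7, the partial sums are K=1: 0.4286, K=2: 0.6122.
K = 2 is the first length at which the sum reaches 0.5455.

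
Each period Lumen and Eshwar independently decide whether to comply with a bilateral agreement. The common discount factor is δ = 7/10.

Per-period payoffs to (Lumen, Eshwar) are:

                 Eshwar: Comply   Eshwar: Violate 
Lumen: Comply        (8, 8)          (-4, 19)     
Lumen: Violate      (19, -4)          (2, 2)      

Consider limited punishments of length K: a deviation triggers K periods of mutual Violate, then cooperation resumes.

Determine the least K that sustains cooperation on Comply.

No profitable deviation requires (8−2)(δ+…+δ^K) ≥ 19−8, i.e. δ+…+δ^K ≥ 11/6 ≈ 1.8333.
With δ = 7/10, the partial sums are K=1: 0.7000, K=2: 1.1900, K=3: 1.5330, K=4: 1.7731, K=5: 1.9412.
K = 5 is the first length at which the sum reaches 1.8333.

5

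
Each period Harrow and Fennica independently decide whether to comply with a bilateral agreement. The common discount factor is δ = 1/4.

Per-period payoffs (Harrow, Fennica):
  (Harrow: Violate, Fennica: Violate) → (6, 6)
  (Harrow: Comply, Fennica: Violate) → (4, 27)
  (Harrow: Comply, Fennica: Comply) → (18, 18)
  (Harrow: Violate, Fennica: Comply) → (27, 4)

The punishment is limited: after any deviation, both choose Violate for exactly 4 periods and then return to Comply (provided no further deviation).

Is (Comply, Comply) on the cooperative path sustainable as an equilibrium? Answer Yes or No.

No

A one-shot deviation gives 27 now, then 6 for 4 periods, then back to 18.
Gain from deviating: (27−18) today; loss: (18−6) in each of the next 4 periods.
No-deviation condition: (18−6)(δ+…+δ^4) ≥ 27−18, i.e. δ+…+δ^4 ≥ 3/4.
At δ = 1/4: δ+…+δ^4 = 0.3320 < 0.7500.
So cooperation is not sustainable.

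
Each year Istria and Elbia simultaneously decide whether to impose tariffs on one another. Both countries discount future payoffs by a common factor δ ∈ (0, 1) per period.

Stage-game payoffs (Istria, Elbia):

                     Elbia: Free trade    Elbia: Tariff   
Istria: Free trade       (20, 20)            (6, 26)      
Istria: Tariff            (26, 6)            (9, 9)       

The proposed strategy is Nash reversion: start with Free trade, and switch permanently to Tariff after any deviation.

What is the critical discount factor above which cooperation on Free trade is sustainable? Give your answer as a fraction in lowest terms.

6/17

Cooperation forever yields 20 each period: 20/(1−δ).
Deviating yields 26 once, then 9 forever: 26 + 9δ/(1−δ).
No profitable deviation requires 20/(1−δ) ≥ 26 + 9δ/(1−δ).
Multiplying by (1−δ): 20 ≥ 26(1−δ) + 9δ = 26 − 17δ.
So 17δ ≥ 6, i.e. δ ≥ 6/17.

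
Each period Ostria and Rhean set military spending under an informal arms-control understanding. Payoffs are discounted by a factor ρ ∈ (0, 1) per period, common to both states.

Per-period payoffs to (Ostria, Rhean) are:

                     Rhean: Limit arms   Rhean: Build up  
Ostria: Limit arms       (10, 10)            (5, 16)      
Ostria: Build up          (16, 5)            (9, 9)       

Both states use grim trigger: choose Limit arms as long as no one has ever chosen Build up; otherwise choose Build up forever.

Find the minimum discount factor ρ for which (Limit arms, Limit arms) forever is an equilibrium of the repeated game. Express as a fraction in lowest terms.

6/7

Cooperation forever yields 10 each period: 10/(1−ρ).
Deviating yields 16 once, then 9 forever: 16 + 9ρ/(1−ρ).
No profitable deviation requires 10/(1−ρ) ≥ 16 + 9ρ/(1−ρ).
Multiplying by (1−ρ): 10 ≥ 16(1−ρ) + 9ρ = 16 − 7ρ.
So 7ρ ≥ 6, i.e. ρ ≥ 6/7.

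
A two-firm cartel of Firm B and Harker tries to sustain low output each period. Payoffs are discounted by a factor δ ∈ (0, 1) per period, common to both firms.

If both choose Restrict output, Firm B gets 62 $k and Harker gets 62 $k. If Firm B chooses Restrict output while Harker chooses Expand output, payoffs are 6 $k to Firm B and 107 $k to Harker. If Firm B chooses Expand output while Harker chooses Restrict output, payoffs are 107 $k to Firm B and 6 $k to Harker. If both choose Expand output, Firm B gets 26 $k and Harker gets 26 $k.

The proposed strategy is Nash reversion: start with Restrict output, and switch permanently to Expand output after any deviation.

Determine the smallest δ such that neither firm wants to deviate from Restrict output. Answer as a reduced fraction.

Cooperation forever yields 62 each period: 62/(1−δ).
Deviating yields 107 once, then 26 forever: 107 + 26δ/(1−δ).
No profitable deviation requires 62/(1−δ) ≥ 107 + 26δ/(1−δ).
Multiplying by (1−δ): 62 ≥ 107(1−δ) + 26δ = 107 − 81δ.
So 81δ ≥ 45, i.e. δ ≥ 45/81 = 5/9.

5/9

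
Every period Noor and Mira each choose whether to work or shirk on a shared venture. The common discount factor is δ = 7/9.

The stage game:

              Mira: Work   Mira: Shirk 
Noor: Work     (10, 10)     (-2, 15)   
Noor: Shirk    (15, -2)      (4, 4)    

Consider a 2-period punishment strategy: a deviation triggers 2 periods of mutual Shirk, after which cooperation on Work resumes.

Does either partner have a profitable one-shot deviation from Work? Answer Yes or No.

Comparing payoff streams over the 3 periods until play realigns: cooperate → 10(1+δ+…+δ^2); deviate → 15 + 4(δ+…+δ^2).
Cooperation is sustained iff (10−4)(δ+…+δ^2) ≥ 15−10.
δ+…+δ^2 = 7/9·(1−(7/9)^2)/(1−7/9) = 1.3827, and (15−10)/(10−4) = 0.8333.
1.3827 ≥ 0.8333, so cooperation is sustainable.

No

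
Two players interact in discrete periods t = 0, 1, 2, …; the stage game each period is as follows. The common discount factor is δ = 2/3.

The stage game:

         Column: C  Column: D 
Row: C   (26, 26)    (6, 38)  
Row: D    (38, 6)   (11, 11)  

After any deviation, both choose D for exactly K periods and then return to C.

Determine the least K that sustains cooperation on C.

IC: δ(1−δ^K)/(1−δ) ≥ (38−26)/(26−11) = 4/5.
With δ = 2/3: need 1 − δ^K ≥ 4/5·(1−2/3)/(2/3), i.e. δ^K ≤ 0.6000.
Since (2/3)^1 = 0.6667 and (2/3)^2 = 0.4444, the smallest such K is 2.

2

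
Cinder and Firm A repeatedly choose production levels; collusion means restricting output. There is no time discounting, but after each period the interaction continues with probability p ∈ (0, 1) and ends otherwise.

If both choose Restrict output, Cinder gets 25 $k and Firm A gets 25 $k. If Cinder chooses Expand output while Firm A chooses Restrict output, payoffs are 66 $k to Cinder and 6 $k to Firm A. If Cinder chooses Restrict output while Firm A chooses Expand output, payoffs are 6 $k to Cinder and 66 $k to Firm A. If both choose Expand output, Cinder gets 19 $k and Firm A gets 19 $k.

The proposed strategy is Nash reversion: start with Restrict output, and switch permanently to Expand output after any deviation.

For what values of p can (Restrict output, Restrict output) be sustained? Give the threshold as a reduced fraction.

41/47

With no time discounting, the continuation probability p plays the role of the discount factor.
Grim-trigger IC: 25/(1−p) ≥ 66 + 19p/(1−p) ⇒ p ≥ (66−25)/(66−19) = 41/47.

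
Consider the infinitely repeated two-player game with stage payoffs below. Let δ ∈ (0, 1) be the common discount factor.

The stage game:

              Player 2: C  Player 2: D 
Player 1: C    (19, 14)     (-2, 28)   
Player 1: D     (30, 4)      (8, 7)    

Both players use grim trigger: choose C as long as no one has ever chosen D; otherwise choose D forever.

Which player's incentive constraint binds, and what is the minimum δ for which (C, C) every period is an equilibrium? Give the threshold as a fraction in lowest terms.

Player 2; δ ≥ 2/3

Player 1: cooperation gives 19 each period; deviation gives 30 once then 8 forever.
  19/(1−δ) ≥ 30 + 8δ/(1−δ) ⇒ δ ≥ 11/22 = 1/2.
Player 2: cooperation gives 14 each period; deviation gives 28 once then 7 forever.
  δ ≥ 14/21 = 2/3.
Both must hold, so the binding constraint is Player 2's: δ ≥ 2/3.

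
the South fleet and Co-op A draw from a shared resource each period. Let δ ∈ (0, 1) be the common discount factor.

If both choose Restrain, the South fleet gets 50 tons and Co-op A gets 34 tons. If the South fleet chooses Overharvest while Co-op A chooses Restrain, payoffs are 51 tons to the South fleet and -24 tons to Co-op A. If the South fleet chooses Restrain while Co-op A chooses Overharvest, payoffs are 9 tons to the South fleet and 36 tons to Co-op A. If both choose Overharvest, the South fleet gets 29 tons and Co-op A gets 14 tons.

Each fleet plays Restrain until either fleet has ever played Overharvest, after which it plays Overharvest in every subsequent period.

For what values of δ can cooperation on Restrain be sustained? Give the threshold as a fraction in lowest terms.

For the South fleet: deviation gain 51−50 = 1, per-period punishment loss 50−29 = 21. IC gives δ ≥ 1/22.
For Co-op A: gain 2, loss 20 per period, so δ ≥ 2/22 = 1/11.
The tighter constraint is Co-op A's, so cooperation needs δ ≥ 1/11.

1/11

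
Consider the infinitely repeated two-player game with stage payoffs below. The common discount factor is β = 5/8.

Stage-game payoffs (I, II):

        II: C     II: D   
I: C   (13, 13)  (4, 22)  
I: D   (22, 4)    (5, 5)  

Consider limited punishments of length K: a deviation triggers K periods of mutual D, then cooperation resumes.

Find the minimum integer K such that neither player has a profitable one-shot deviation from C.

No profitable deviation requires (13−5)(β+…+β^K) ≥ 22−13, i.e. β+…+β^K ≥ 9/8 ≈ 1.1250.
With β = 5/8, the partial sums are K=1: 0.6250, K=2: 1.0156, K=3: 1.2598.
K = 3 is the first length at which the sum reaches 1.1250.

3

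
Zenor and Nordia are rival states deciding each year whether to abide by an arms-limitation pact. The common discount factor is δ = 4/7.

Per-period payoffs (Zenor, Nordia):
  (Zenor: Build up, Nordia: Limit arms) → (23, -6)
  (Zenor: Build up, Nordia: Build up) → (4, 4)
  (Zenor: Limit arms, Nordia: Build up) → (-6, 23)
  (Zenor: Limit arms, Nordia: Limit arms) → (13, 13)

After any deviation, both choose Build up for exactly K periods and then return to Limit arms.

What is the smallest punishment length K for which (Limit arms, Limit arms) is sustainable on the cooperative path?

4

Need Σ_{k=1}^{K} δ^k ≥ (23−13)/(13−4) = 1.1111 at δ = 4/7.
At K = 3 the sum is 1.0845 < 1.1111; at K = 4 it is 1.1912 ≥ 1.1111.
So the minimum punishment length is K = 4.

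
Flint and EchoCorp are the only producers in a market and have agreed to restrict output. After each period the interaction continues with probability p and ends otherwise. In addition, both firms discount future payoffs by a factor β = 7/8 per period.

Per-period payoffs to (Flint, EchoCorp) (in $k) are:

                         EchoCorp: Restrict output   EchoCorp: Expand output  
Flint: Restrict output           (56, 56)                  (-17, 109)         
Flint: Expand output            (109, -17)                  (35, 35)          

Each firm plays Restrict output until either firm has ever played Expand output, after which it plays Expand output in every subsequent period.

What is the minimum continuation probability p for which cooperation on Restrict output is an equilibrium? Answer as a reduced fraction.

212/259

With continuation probability p and discount β, the effective per-period discount factor is βp.
Grim-trigger IC: βp ≥ (109−56)/(109−35) = 53/74.
So p ≥ (53/74)/(7/8) = 212/259.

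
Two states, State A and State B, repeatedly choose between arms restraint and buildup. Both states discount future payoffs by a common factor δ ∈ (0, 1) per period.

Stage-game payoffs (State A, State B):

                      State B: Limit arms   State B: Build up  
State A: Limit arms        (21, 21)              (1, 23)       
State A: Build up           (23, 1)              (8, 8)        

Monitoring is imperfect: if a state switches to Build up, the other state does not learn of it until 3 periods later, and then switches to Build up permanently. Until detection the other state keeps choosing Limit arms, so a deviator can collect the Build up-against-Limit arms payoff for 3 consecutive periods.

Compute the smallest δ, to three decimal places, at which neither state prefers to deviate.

Deviating for the 3 undetected periods gains 23−21 = 2 per period over cooperation, then loses 21−8 = 13 per period forever once punishment starts.
Gain: 2(1 + δ + … + δ^2); loss: 13·δ^3/(1−δ).
No profitable deviation ⇔ 2(1−δ^3) ≤ 13·δ^3, i.e. δ^3 ≥ 2/(2+13) = 2/15.
Hence δ ≥ (2/15)^(1/3) ≈ 0.511.

0.511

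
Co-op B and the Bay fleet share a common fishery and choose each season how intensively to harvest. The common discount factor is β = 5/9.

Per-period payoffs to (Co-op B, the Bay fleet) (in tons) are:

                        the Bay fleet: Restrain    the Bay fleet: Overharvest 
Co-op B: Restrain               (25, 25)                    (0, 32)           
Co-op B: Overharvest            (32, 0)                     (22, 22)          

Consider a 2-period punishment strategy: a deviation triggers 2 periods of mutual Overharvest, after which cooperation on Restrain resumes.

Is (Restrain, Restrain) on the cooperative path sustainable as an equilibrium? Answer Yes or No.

Comparing payoff streams over the 3 periods until play realigns: cooperate → 25(1+β+…+β^2); deviate → 32 + 22(β+…+β^2).
Cooperation is sustained iff (25−22)(β+…+β^2) ≥ 32−25.
β+…+β^2 = 5/9·(1−(5/9)^2)/(1−5/9) = 0.8642, and (32−25)/(25−22) = 2.3333.
0.8642 < 2.3333, so cooperation is not sustainable.

No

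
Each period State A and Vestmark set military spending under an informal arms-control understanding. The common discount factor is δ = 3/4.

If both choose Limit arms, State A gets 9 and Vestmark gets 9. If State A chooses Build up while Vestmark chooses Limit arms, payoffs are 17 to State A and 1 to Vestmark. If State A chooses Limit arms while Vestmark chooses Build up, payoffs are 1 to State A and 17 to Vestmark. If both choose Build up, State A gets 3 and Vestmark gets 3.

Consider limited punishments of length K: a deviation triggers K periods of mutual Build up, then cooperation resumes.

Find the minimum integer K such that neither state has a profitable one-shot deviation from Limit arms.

3

IC: δ(1−δ^K)/(1−δ) ≥ (17−9)/(9−3) = 4/3.
With δ = 3/4: need 1 − δ^K ≥ 4/3·(1−3/4)/(3/4), i.e. δ^K ≤ 0.5556.
Since (3/4)^2 = 0.5625 and (3/4)^3 = 0.4219, the smallest such K is 3.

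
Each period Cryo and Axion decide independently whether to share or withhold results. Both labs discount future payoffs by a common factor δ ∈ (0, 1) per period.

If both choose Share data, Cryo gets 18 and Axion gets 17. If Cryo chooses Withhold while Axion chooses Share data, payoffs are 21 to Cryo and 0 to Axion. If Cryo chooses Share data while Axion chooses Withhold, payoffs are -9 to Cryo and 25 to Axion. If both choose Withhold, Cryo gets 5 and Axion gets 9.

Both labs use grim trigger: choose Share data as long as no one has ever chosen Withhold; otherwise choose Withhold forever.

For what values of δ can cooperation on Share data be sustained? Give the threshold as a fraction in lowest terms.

1/2

For Cryo: deviation gain 21−18 = 3, per-period punishment loss 18−5 = 13. IC gives δ ≥ 3/16.
For Axion: gain 8, loss 8 per period, so δ ≥ 8/16 = 1/2.
The tighter constraint is Axion's, so cooperation needs δ ≥ 1/2.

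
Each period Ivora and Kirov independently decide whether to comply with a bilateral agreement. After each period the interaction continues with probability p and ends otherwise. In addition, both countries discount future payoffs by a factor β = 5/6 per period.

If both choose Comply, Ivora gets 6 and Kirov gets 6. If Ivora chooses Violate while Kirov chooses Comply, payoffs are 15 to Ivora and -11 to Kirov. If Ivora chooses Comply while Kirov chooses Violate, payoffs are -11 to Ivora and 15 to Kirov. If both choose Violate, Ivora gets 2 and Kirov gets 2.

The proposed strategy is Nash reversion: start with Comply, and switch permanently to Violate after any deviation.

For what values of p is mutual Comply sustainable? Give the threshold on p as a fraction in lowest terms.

With continuation probability p and discount β, the effective per-period discount factor is βp.
Grim-trigger IC: βp ≥ (15−6)/(15−2) = 9/13.
So p ≥ (9/13)/(5/6) = 54/65.

54/65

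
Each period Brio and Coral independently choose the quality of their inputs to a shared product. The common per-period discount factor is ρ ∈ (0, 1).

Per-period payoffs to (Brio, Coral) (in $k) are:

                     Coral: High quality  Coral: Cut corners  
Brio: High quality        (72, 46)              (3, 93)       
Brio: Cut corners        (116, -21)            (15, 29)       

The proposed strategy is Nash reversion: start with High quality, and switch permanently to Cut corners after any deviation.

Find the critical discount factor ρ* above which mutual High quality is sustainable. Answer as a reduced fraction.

47/64

Brio: cooperation gives 72 each period; deviation gives 116 once then 15 forever.
  72/(1−ρ) ≥ 116 + 15ρ/(1−ρ) ⇒ ρ ≥ 44/101.
Coral: cooperation gives 46 each period; deviation gives 93 once then 29 forever.
  ρ ≥ 47/64.
Both must hold, so the binding constraint is Coral's: ρ ≥ 47/64.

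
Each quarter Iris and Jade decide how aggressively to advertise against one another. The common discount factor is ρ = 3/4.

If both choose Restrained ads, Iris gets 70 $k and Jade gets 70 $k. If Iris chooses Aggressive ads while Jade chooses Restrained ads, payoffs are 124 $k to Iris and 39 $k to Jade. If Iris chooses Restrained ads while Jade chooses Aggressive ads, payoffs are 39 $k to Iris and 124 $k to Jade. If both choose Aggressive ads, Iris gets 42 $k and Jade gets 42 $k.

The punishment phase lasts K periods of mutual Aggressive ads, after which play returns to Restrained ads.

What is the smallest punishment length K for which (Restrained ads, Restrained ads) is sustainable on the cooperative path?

4

IC: ρ(1−ρ^K)/(1−ρ) ≥ (124−70)/(70−42) = 27/14.
With ρ = 3/4: need 1 − ρ^K ≥ 27/14·(1−3/4)/(3/4), i.e. ρ^K ≤ 0.3571.
Since (3/4)^3 = 0.4219 and (3/4)^4 = 0.3164, the smallest such K is 4.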